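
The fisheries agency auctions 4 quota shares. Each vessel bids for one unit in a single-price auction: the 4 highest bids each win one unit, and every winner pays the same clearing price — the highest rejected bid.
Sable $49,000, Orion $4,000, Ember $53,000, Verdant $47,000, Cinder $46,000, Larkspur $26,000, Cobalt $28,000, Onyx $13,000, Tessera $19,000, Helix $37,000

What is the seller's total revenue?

Ordering the bids: 53,000 (Ember), 49,000 (Sable), 47,000 (Verdant), 46,000 (Cinder), 37,000 (Helix), 28,000 (Cobalt), …
Top 4: Ember, Sable, Verdant, Cinder.
First losing bid is Helix's $37,000, which sets the uniform price.
Total revenue = 4 × $37,000 = $148,000.

Total revenue: $148,000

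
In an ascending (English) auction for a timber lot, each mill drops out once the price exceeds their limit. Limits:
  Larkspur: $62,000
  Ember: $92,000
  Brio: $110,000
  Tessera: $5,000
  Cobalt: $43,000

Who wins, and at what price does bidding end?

Brio wins at $92,000

Sorting limits: 110,000 (Brio) > 92,000 (Ember) > 62,000 (Larkspur) > 43,000 (Cobalt) > 5,000 (Tessera)
Ember is the last rival to drop out, at $92,000; Brio remains and wins at that price.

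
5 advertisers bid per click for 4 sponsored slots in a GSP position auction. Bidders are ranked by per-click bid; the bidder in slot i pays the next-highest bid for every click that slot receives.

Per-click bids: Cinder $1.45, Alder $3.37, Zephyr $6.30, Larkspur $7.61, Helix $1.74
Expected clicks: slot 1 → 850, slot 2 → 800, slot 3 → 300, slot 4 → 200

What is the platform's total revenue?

Per-click bids in order: $7.61 (Larkspur) > $6.30 (Zephyr) > $3.37 (Alder) > $1.74 (Helix) > $1.45 (Cinder)
Slot 1: Larkspur pays $6.30 × 850 = $5355.00
Slot 2: Zephyr pays $3.37 × 800 = $2696.00
Slot 3: Alder pays $1.74 × 300 = $522.00
Slot 4: Helix pays $1.45 × 200 = $290.00
Total = $8863.00

Total revenue: $8863.00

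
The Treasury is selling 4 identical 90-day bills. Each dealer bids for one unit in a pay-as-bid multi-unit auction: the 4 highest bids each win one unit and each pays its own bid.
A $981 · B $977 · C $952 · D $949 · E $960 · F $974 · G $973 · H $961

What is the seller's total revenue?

Total revenue: $3,905

Ordering the bids: 981 (A), 977 (B), 974 (F), 973 (G), 961 (H), 960 (E), …
Winners (4 units): A, B, F, G.
Total revenue = 981 + 977 + 974 + 973 = $3,905.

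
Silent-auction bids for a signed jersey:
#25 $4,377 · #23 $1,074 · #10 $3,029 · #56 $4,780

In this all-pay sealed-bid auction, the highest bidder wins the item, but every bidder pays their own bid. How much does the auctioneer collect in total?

Total revenue: $13,260

Sorting bids: 4,780 (#56) > 4,377 (#25) > 3,029 (#10) > 1,074 (#23)
#56 wins with the top bid; all bids are sunk regardless.
Every bidder forfeits their bid regardless of winning.
Revenue = 4,377 + 1,074 + 3,029 + 4,780 = $13,260.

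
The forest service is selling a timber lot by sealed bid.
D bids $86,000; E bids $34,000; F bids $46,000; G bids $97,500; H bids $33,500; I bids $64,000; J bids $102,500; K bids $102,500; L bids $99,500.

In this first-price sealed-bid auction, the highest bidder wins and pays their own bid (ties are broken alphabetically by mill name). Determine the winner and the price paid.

Bids in order: 102,500 (J) > 102,500 (K) > 99,500 (L) > 97,500 (G) > 86,000 (D) > 64,000 (I) > …
Tie at $102,500 → J wins by tie-break.
J has the highest bid and pays exactly that: $102,500.

J pays $102,500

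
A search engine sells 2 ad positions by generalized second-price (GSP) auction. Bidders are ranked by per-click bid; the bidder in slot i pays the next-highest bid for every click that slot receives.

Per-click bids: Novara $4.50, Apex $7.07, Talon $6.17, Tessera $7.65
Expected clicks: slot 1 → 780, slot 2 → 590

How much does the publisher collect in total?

Ranked by bid: $7.65 (Tessera) > $7.07 (Apex) > $6.17 (Talon) > …
Slot 1: Tessera pays $7.07 × 780 = $5514.60
Slot 2: Apex pays $6.17 × 590 = $3640.30
Total = $9154.90

Total revenue: $9154.90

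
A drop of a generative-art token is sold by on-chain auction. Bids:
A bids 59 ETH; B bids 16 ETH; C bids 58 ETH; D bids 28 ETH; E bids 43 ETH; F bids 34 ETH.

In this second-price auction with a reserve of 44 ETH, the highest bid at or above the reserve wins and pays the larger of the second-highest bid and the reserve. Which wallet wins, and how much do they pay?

A pays 58 ETH

Rule: the highest bid at or above the reserve wins and pays the larger of the second-highest bid and the reserve.
Bids ranked: 59 (A) > 58 (C) > 43 (E) > 34 (F) > 28 (D) > 16 (B)
A has the top bid at or above the reserve (59 ETH).
Second-highest bid 58 ETH exceeds the reserve 44 ETH → payment 58 ETH.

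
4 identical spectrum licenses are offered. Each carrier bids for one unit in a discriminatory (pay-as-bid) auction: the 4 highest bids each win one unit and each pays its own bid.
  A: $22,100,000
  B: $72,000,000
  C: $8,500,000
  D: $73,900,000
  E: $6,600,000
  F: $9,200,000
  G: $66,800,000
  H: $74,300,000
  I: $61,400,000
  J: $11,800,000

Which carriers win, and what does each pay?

H $74,300,000, D $73,900,000, B $72,000,000, G $66,800,000

Bids ranked high→low: 74,300,000 (H), 73,900,000 (D), 72,000,000 (B), 66,800,000 (G), 61,400,000 (I), 22,100,000 (A), …
Top 4: H, D, B, G.
Each winner pays its own bid: H $74,300,000, D $73,900,000, B $72,000,000, G $66,800,000.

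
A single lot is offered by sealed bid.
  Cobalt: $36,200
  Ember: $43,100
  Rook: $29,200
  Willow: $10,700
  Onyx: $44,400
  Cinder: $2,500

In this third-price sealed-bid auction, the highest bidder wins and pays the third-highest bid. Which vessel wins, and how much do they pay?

Onyx pays $36,200

Third-price sealed-bid auction: the highest bidder wins and pays the third-highest bid.
Bids in order: 44,400 (Onyx) > 43,100 (Ember) > 36,200 (Cobalt) > 29,200 (Rook) > 10,700 (Willow) > 2,500 (Cinder)
Onyx wins; payment is bid #3 in the ranking = $36,200.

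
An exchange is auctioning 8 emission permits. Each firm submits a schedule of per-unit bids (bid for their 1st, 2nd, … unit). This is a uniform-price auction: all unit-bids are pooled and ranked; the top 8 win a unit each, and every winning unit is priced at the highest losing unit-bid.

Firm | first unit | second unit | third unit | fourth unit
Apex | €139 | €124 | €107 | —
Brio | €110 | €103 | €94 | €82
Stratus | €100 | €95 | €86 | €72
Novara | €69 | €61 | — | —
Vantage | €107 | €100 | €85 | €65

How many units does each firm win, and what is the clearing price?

Pooled unit-bids ranked (top 8): 139 (Apex-1), 124 (Apex-2), 110 (Brio-1), 107 (Apex-3), 107 (Vantage-1), 103 (Brio-2), 100 (Stratus-1), 100 (Vantage-2)
Highest rejected unit-bid = €95.
Allocation: Apex 3, Brio 2, Stratus 1, Vantage 2.

Apex 3, Brio 2, Stratus 1, Vantage 2; clearing price €95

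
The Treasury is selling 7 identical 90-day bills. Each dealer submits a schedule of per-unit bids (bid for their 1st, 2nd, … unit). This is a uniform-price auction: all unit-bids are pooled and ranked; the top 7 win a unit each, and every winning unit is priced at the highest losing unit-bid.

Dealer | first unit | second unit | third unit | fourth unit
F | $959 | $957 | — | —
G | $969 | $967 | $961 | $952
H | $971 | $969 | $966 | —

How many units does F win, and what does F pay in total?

Pooled unit-bids ranked (top 7): 971 (H-1), 969 (G-1), 969 (H-2), 967 (G-2), 966 (H-3), 961 (G-3), 959 (F-1)
First bid not allocated: $957.
F wins 1 unit(s) at $957 each.

F: 1 unit, pays $957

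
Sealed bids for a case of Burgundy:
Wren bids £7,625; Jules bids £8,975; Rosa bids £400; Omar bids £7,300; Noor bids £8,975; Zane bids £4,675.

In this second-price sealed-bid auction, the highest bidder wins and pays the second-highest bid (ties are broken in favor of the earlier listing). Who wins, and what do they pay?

Jules pays £8,975

Rule: the highest bidder wins and pays the second-highest bid.
Bids in order: 8,975 (Jules) > 8,975 (Noor) > 7,625 (Wren) > 7,300 (Omar) > 4,675 (Zane) > 400 (Rosa)
Tie at £8,975 → Jules wins by tie-break.
Jules is highest; pays the second-highest bid, £8,975.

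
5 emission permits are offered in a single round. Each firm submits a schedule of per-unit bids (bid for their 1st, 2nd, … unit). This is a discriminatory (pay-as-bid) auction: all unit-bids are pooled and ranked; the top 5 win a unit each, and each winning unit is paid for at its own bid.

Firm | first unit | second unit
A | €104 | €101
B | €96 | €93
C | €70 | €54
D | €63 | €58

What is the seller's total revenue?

All unit-bids, highest first — top 5: 104 (A-1), 101 (A-2), 96 (B-1), 93 (B-2), 70 (C-1)
Next rejected bid: €63 (not a price — pay-as-bid).
Each winning unit pays its own bid.
Revenue = 104 + 101 + 96 + 93 + 70 = €464.

Total revenue: €464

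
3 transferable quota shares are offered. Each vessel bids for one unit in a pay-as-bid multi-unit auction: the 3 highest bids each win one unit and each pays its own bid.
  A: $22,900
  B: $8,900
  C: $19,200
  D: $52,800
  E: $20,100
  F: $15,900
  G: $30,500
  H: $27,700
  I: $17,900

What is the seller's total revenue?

Total revenue: $111,000

Bids ranked high→low: 52,800 (D), 30,500 (G), 27,700 (H), 22,900 (A), 20,100 (E), …
Winners (3 units): D, G, H.
Total revenue = 52,800 + 30,500 + 27,700 = $111,000.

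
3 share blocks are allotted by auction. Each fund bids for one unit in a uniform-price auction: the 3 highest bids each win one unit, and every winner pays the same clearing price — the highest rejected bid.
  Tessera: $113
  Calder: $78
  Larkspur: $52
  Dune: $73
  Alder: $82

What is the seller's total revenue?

Ordering the bids: 113 (Tessera), 82 (Alder), 78 (Calder), 73 (Dune), 52 (Larkspur)
The 3 highest are Tessera, Alder, Calder.
Highest unsuccessful bid: $73 → clearing price.
Total revenue = 3 × $73 = $219.

Total revenue: $219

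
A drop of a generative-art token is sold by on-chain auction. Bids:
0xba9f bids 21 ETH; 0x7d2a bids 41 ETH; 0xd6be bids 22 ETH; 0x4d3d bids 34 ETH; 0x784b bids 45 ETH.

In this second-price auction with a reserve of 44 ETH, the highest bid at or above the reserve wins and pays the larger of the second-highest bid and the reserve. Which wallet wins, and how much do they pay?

0x784b pays 44 ETH

Sorting bids: 45 (0x784b) > 41 (0x7d2a) > 34 (0x4d3d) > 22 (0xd6be) > 21 (0xba9f)
Highest eligible bid: 0x784b at 45 ETH.
Second-highest bid 41 ETH is below the reserve 44 ETH, so the reserve binds → payment 44 ETH.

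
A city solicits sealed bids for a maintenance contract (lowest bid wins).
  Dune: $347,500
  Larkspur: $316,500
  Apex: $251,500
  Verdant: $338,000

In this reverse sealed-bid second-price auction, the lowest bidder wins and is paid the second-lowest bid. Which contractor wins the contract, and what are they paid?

Bids ranked: 251,500 (Apex) < 316,500 (Larkspur) < 338,000 (Verdant) < 347,500 (Dune)
Second-price: Apex is paid Larkspur's bid of $316,500.

Apex is paid $316,500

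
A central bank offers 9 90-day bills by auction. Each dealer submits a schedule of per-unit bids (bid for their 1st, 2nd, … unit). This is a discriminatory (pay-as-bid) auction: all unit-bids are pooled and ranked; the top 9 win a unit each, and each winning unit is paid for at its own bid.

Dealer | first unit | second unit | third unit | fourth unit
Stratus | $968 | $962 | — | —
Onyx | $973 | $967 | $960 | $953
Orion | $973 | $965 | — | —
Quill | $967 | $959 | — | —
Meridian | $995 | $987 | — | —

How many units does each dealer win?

Meridian 2, Onyx 2, Orion 2, Quill 1, Stratus 2

All unit-bids, highest first — top 9: 995 (Meridian-1), 987 (Meridian-2), 973 (Onyx-1), 973 (Orion-1), 968 (Stratus-1), 967 (Onyx-2), 967 (Quill-1), 965 (Orion-2), 962 (Stratus-2)
Next rejected bid: $960 (not a price — pay-as-bid).
Allocation: Meridian 2, Onyx 2, Orion 2, Quill 1, Stratus 2.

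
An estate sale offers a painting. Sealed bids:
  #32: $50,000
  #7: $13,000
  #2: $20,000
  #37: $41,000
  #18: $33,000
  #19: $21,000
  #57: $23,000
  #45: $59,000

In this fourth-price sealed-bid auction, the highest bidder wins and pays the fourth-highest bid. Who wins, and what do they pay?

#45 pays $33,000

Fourth-price sealed-bid auction: the highest bidder wins and pays the fourth-highest bid.
Sorting bids: 59,000 (#45) > 50,000 (#32) > 41,000 (#37) > 33,000 (#18) > 23,000 (#57) > 21,000 (#19) > …
#45 is highest; pays the fourth-highest bid, $33,000.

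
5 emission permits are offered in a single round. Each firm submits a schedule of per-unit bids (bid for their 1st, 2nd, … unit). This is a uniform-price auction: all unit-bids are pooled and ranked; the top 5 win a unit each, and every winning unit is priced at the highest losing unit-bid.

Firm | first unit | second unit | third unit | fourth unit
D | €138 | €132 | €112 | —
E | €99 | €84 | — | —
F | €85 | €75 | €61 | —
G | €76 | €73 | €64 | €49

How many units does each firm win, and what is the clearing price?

D 3, E 1, F 1; clearing price €84

Pooled unit-bids ranked (top 5): 138 (D-1), 132 (D-2), 112 (D-3), 99 (E-1), 85 (F-1)
First bid not allocated: €84.
Allocation: D 3, E 1, F 1.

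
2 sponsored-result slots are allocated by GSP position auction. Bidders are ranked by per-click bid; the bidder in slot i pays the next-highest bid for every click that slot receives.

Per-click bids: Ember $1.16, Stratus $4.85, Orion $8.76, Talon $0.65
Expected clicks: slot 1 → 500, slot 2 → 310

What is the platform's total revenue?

Per-click bids in order: $8.76 (Orion) > $4.85 (Stratus) > $1.16 (Ember) > …
Slot 1: Orion pays $4.85 × 500 = $2425.00
Slot 2: Stratus pays $1.16 × 310 = $359.60
Total = $2784.60

Total revenue: $2784.60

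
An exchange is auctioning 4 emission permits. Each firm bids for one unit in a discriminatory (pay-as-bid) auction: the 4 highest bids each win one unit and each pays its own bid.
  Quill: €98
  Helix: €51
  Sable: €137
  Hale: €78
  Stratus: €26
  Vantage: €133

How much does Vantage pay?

Vantage pays €133

Bids ranked high→low: 137 (Sable), 133 (Vantage), 98 (Quill), 78 (Hale), 51 (Helix), 26 (Stratus)
Top 4: Sable, Vantage, Quill, Hale.
Vantage wins → own bid €133.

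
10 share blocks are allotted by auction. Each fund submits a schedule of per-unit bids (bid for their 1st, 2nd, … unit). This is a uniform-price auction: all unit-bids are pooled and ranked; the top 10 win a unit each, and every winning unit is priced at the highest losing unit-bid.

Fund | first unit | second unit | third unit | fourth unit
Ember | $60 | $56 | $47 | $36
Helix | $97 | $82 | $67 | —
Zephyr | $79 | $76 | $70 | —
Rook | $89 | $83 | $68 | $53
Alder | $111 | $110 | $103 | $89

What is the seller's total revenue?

All unit-bids, highest first — top 10: 111 (Alder-1), 110 (Alder-2), 103 (Alder-3), 97 (Helix-1), 89 (Rook-1), 89 (Alder-4), 83 (Rook-2), 82 (Helix-2), 79 (Zephyr-1), 76 (Zephyr-2)
The (k+1)-th unit-bid is $70.
Allocation: Alder 4, Helix 2, Rook 2, Zephyr 2. Every unit priced at $70.
Revenue = 10 × 70 = $700.

Total revenue: $700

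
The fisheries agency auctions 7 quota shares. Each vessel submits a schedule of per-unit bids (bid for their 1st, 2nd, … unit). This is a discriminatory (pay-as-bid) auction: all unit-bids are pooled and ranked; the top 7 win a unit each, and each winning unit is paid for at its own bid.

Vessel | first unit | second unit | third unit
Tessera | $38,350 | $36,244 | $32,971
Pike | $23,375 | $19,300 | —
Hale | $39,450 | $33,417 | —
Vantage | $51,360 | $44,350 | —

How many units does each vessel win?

Hale 2, Tessera 3, Vantage 2

All unit-bids, highest first — top 7: 51,360 (Vantage-1), 44,350 (Vantage-2), 39,450 (Hale-1), 38,350 (Tessera-1), 36,244 (Tessera-2), 33,417 (Hale-2), 32,971 (Tessera-3)
Next rejected bid: $23,375 (not a price — pay-as-bid).
Allocation: Hale 2, Tessera 3, Vantage 2.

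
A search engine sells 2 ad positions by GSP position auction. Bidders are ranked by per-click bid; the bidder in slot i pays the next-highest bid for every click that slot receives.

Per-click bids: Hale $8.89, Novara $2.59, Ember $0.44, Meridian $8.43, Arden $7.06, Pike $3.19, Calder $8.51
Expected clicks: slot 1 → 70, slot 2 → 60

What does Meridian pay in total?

Meridian pays $0.00

Sorting advertisers: $8.89 (Hale) > $8.51 (Calder) > $8.43 (Meridian) > …
Meridian ranks below slot 2 → no slot, pays nothing.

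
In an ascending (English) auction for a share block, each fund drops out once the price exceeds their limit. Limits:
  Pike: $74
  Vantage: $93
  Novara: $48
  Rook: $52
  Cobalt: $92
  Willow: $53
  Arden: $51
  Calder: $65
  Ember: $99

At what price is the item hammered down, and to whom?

Ember wins at $93

Open ascending-bid auction: the price rises until one bidder remains; the winner pays the price at which the last rival dropped out.
Limits in order: 99 (Ember) > 93 (Vantage) > 92 (Cobalt) > 74 (Pike) > 65 (Calder) > 53 (Willow) > …
Bidding ends when Vantage exits at $93; Ember takes it.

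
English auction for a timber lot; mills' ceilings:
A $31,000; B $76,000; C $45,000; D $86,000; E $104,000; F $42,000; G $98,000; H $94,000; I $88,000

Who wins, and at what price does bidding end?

E wins at $98,000

Rule: the price rises until one bidder remains; the winner pays the price at which the last rival dropped out.
Sorting limits: 104,000 (E) > 98,000 (G) > 94,000 (H) > 88,000 (I) > 86,000 (D) > 76,000 (B) > …
Once the price passes $98,000, only E is left; the hammer falls at G's limit of $98,000.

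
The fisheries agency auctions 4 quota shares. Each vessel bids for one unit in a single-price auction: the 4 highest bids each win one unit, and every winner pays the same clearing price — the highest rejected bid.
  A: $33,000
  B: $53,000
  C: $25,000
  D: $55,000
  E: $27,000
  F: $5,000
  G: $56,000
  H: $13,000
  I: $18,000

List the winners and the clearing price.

G, D, B, A; each pays $27,000

Bids ranked high→low: 56,000 (G), 55,000 (D), 53,000 (B), 33,000 (A), 27,000 (E), 25,000 (C), …
Top 4: G, D, B, A.
Highest unsuccessful bid: $27,000 → clearing price.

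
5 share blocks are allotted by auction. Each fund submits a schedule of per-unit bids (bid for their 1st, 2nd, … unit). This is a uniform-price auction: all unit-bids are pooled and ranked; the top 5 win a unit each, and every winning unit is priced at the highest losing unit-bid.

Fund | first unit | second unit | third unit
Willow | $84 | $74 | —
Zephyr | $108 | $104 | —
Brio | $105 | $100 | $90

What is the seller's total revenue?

Pooled unit-bids ranked (top 5): 108 (Zephyr-1), 105 (Brio-1), 104 (Zephyr-2), 100 (Brio-2), 90 (Brio-3)
The (k+1)-th unit-bid is $84.
Allocation: Brio 3, Zephyr 2. Every unit priced at $84.
Revenue = 5 × 84 = $420.

Total revenue: $420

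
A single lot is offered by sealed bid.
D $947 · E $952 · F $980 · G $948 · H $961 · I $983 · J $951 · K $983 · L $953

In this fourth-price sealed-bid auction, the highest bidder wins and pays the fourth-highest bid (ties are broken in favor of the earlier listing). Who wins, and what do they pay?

Bids ranked: 983 (I) > 983 (K) > 980 (F) > 961 (H) > 953 (L) > 952 (E) > …
I and K tie at $983; tie-break gives it to I.
I wins; payment is bid #4 in the ranking = $961.

I pays $961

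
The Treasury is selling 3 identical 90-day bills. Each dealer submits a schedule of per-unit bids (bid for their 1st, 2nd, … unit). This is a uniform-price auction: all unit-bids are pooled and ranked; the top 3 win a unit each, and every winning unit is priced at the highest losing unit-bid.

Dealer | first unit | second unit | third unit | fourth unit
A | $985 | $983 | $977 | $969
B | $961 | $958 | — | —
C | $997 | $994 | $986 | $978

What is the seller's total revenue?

Merging the schedules and taking the best 3: 997 (C-1), 994 (C-2), 986 (C-3)
The (k+1)-th unit-bid is $985.
Allocation: C 3. Every unit priced at $985.
Revenue = 3 × 985 = $2,955.

Total revenue: $2,955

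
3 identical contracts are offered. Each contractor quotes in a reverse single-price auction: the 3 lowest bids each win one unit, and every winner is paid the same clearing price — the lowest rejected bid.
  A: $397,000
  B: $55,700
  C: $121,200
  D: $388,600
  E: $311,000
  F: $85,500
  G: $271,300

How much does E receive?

E is paid $0

Bids ranked low→high: 55,700 (B), 85,500 (F), 121,200 (C), 271,300 (G), 311,000 (E), …
Lowest 3: B, F, C.
Lowest unsuccessful bid: $271,300 → clearing price.
E does not win → is paid $0.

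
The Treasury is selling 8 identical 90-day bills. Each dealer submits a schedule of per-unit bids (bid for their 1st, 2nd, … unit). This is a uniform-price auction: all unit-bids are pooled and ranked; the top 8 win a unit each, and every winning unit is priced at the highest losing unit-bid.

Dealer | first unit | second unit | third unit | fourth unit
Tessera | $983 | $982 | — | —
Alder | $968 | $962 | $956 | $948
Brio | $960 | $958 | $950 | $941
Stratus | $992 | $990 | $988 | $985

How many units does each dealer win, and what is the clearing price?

Alder 2, Stratus 4, Tessera 2; clearing price $960

Pooled unit-bids ranked (top 8): 992 (Stratus-1), 990 (Stratus-2), 988 (Stratus-3), 985 (Stratus-4), 983 (Tessera-1), 982 (Tessera-2), 968 (Alder-1), 962 (Alder-2)
The (k+1)-th unit-bid is $960.
Allocation: Alder 2, Stratus 4, Tessera 2.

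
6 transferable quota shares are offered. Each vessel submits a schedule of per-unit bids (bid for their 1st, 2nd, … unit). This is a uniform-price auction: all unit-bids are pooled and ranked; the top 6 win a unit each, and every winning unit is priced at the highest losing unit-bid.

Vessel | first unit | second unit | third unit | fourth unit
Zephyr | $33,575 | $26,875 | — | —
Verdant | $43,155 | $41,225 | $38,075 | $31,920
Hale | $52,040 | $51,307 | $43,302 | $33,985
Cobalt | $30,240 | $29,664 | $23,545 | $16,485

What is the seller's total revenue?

Total revenue: $203,910

Merging the schedules and taking the best 6: 52,040 (Hale-1), 51,307 (Hale-2), 43,302 (Hale-3), 43,155 (Verdant-1), 41,225 (Verdant-2), 38,075 (Verdant-3)
First bid not allocated: $33,985.
Allocation: Hale 3, Verdant 3. Every unit priced at $33,985.
Revenue = 6 × 33,985 = $203,910.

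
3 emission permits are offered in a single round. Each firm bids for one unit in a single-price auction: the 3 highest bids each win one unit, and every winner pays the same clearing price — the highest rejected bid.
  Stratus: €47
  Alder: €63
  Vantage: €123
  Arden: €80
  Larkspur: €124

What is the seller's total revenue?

Sorting: 124 (Larkspur), 123 (Vantage), 80 (Arden), 63 (Alder), 47 (Stratus)
The 3 highest are Larkspur, Vantage, Arden.
Highest unsuccessful bid: €63 → clearing price.
Total revenue = 3 × €63 = €189.

Total revenue: €189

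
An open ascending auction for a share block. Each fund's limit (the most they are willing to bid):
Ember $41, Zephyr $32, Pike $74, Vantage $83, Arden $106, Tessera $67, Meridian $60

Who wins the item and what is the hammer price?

Rule: the price rises until one bidder remains; the winner pays the price at which the last rival dropped out.
Limits ranked: 106 (Arden) > 83 (Vantage) > 74 (Pike) > 67 (Tessera) > 60 (Meridian) > 41 (Ember) > …
Once the price passes $83, only Arden is left; the hammer falls at Vantage's limit of $83.

Arden wins at $83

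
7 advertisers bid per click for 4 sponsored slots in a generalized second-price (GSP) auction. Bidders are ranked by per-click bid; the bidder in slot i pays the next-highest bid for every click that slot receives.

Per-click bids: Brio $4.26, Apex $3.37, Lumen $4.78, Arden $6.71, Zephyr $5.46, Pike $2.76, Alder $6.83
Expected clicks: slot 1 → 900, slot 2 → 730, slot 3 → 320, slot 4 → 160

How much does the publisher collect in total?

Total revenue: $12236.00

Sorting advertisers: $6.83 (Alder) > $6.71 (Arden) > $5.46 (Zephyr) > $4.78 (Lumen) > $4.26 (Brio) > …
Slot 1: Alder pays $6.71 × 900 = $6039.00
Slot 2: Arden pays $5.46 × 730 = $3985.80
Slot 3: Zephyr pays $4.78 × 320 = $1529.60
Slot 4: Lumen pays $4.26 × 160 = $681.60
Total = $12236.00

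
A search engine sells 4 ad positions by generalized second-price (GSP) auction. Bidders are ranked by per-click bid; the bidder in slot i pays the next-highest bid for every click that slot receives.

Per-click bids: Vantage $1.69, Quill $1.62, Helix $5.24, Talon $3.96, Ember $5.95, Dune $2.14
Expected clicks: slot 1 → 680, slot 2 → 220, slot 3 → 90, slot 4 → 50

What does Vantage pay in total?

Vantage pays $0.00

Sorting advertisers: $5.95 (Ember) > $5.24 (Helix) > $3.96 (Talon) > $2.14 (Dune) > $1.69 (Vantage) > …
Vantage ranks below slot 4 → no slot, pays nothing.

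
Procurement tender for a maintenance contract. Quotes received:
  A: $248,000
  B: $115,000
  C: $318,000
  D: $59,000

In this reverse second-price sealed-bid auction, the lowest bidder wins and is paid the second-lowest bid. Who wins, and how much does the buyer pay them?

Sorting bids: 59,000 (D) < 115,000 (B) < 248,000 (A) < 318,000 (C)
Second-price: D is paid B's bid of $115,000.

D is paid $115,000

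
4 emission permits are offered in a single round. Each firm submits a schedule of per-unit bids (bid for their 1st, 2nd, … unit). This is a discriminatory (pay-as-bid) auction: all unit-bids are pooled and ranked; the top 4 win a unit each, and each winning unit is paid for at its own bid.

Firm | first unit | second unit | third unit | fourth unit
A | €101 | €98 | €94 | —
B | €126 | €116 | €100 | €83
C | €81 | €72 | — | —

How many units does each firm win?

Pooled unit-bids ranked (top 4): 126 (B-1), 116 (B-2), 101 (A-1), 100 (B-3)
Next rejected bid: €98 (not a price — pay-as-bid).
Allocation: A 1, B 3.

A 1, B 3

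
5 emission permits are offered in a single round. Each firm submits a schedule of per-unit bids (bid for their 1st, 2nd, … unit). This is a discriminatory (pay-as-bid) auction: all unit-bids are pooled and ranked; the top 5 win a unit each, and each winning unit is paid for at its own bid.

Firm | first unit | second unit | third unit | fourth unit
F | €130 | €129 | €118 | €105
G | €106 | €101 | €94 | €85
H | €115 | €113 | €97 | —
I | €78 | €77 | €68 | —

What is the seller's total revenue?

Total revenue: €605

Merging the schedules and taking the best 5: 130 (F-1), 129 (F-2), 118 (F-3), 115 (H-1), 113 (H-2)
Next rejected bid: €106 (not a price — pay-as-bid).
Each winning unit pays its own bid.
Revenue = 130 + 129 + 118 + 115 + 113 = €605.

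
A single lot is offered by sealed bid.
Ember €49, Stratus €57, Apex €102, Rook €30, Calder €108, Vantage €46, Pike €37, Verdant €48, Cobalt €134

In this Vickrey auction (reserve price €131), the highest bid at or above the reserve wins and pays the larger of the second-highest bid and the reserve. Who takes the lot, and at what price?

Cobalt pays €131

Vickrey auction (reserve price €131): the highest bid at or above the reserve wins and pays the larger of the second-highest bid and the reserve.
Bids in order: 134 (Cobalt) > 108 (Calder) > 102 (Apex) > 57 (Stratus) > 49 (Ember) > 48 (Verdant) > …
Highest eligible bid: Cobalt at €134.
Second-highest bid €108 is below the reserve €131, so the reserve binds → payment €131.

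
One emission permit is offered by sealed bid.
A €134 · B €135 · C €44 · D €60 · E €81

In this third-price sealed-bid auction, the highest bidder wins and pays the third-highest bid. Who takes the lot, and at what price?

Rule: the highest bidder wins and pays the third-highest bid.
Bids in order: 135 (B) > 134 (A) > 81 (E) > 60 (D) > 44 (C)
B wins; payment is bid #3 in the ranking = €81.

B pays €81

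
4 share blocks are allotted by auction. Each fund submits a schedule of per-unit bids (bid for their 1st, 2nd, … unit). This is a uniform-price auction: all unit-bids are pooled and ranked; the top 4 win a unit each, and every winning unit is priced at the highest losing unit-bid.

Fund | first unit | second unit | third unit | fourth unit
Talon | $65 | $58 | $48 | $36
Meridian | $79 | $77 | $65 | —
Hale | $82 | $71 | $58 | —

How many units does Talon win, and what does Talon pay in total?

All unit-bids, highest first — top 4: 82 (Hale-1), 79 (Meridian-1), 77 (Meridian-2), 71 (Hale-2)
Highest rejected unit-bid = $65.
Talon wins 0 unit(s) at $65 each.

Talon: 0 units, pays $0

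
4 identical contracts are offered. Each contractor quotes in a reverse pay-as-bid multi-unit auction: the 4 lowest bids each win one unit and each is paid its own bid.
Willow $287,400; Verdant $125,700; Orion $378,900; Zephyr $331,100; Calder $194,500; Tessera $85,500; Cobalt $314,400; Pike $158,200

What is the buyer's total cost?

Total cost: $563,900

Bids ranked low→high: 85,500 (Tessera), 125,700 (Verdant), 158,200 (Pike), 194,500 (Calder), 287,400 (Willow), 314,400 (Cobalt), …
Winners (4 units): Tessera, Verdant, Pike, Calder.
Total cost = 85,500 + 125,700 + 158,200 + 194,500 = $563,900.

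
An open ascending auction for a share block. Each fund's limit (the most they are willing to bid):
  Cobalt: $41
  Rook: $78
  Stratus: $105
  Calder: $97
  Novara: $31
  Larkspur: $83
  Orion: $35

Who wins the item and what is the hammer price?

Stratus wins at $97

Ascending (English) auction: the price rises until one bidder remains; the winner pays the price at which the last rival dropped out.
Limits ranked: 105 (Stratus) > 97 (Calder) > 83 (Larkspur) > 78 (Rook) > 41 (Cobalt) > 35 (Orion) > …
Calder is the last rival to drop out, at $97; Stratus remains and wins at that price.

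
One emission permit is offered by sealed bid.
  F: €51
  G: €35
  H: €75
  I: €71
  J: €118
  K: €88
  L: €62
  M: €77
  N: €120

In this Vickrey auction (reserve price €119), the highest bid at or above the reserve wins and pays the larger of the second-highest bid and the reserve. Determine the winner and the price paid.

Rule: the highest bid at or above the reserve wins and pays the larger of the second-highest bid and the reserve.
Bids in order: 120 (N) > 118 (J) > 88 (K) > 77 (M) > 75 (H) > 71 (I) > …
N has the top bid at or above the reserve (€120).
max(second-highest €118, reserve €119) = €119.

N pays €119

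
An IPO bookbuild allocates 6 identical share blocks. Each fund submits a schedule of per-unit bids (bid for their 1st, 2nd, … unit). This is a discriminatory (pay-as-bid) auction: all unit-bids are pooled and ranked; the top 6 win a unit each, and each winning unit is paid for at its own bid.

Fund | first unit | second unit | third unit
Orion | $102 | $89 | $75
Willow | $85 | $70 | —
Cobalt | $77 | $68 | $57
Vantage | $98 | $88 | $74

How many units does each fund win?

Cobalt 1, Orion 2, Vantage 2, Willow 1

Pooled unit-bids ranked (top 6): 102 (Orion-1), 98 (Vantage-1), 89 (Orion-2), 88 (Vantage-2), 85 (Willow-1), 77 (Cobalt-1)
Next rejected bid: $75 (not a price — pay-as-bid).
Allocation: Cobalt 1, Orion 2, Vantage 2, Willow 1.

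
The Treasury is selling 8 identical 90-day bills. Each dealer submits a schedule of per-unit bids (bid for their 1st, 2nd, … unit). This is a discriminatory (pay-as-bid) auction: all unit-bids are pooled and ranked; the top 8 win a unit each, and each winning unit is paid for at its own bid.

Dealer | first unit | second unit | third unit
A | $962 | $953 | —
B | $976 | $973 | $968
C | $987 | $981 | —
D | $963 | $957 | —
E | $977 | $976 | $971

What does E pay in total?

Pooled unit-bids ranked (top 8): 987 (C-1), 981 (C-2), 977 (E-1), 976 (B-1), 976 (E-2), 973 (B-2), 971 (E-3), 968 (B-3)
Next rejected bid: $963 (not a price — pay-as-bid).
E's winning unit-bids: 977 + 976 + 971 = $2,924.

E pays $2,924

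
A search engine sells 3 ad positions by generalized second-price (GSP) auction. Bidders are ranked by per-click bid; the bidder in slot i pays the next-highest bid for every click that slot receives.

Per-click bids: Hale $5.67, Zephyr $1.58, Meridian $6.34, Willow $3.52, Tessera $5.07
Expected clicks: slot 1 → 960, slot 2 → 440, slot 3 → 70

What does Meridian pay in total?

Ranked by bid: $6.34 (Meridian) > $5.67 (Hale) > $5.07 (Tessera) > $3.52 (Willow) > …
Meridian holds slot 1 → pays next bid $5.67 × 960 clicks = $5443.20.

Meridian pays $5443.20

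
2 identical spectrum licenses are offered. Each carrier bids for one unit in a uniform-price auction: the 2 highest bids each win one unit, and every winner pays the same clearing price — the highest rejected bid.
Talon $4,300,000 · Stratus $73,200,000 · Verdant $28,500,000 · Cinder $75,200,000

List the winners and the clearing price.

Bids ranked high→low: 75,200,000 (Cinder), 73,200,000 (Stratus), 28,500,000 (Verdant), 4,300,000 (Talon)
Top 2: Cinder, Stratus.
Clearing price = highest rejected bid = $28,500,000.

Cinder, Stratus; each pays $28,500,000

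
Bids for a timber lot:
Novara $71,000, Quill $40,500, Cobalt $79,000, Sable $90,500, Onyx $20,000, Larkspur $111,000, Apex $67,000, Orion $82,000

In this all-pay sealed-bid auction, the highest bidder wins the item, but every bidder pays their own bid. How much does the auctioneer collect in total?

Total revenue: $561,000

All-pay sealed-bid auction: the highest bidder wins the item, but every bidder pays their own bid.
Bids in order: 111,000 (Larkspur) > 90,500 (Sable) > 82,000 (Orion) > 79,000 (Cobalt) > 71,000 (Novara) > 67,000 (Apex) > …
Larkspur wins with the top bid; all bids are sunk regardless.
Every bidder forfeits their bid regardless of winning.
Revenue = 71,000 + 40,500 + 79,000 + 90,500 + 20,000 + 111,000 + 67,000 + 82,000 = $561,000.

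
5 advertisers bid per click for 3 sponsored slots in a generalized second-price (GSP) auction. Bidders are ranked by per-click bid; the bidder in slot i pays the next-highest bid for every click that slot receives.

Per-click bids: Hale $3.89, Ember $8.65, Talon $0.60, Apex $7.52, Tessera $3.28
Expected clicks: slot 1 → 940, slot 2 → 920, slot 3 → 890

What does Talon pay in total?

Talon pays $0.00

Per-click bids in order: $8.65 (Ember) > $7.52 (Apex) > $3.89 (Hale) > $3.28 (Tessera) > …
Talon ranks below slot 3 → no slot, pays nothing.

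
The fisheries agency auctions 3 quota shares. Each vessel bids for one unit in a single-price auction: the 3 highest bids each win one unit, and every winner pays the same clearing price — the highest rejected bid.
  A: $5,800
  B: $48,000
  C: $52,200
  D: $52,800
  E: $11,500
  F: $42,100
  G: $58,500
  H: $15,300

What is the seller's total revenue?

Total revenue: $144,000

Sorting: 58,500 (G), 52,800 (D), 52,200 (C), 48,000 (B), 42,100 (F), …
Top 3: G, D, C.
Clearing price = highest rejected bid = $48,000.
Total revenue = 3 × $48,000 = $144,000.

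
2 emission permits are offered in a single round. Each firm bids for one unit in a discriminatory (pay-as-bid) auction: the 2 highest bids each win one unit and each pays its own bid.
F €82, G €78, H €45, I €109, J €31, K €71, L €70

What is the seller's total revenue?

Sorting: 109 (I), 82 (F), 78 (G), 71 (K), …
The 2 highest are I, F.
Total revenue = 109 + 82 = €191.

Total revenue: €191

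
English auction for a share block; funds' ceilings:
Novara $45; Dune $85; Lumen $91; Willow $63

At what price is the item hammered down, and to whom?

Lumen wins at $85

Rule: the price rises until one bidder remains; the winner pays the price at which the last rival dropped out.
Limits in order: 91 (Lumen) > 85 (Dune) > 63 (Willow) > 45 (Novara)
Dune is the last rival to drop out, at $85; Lumen remains and wins at that price.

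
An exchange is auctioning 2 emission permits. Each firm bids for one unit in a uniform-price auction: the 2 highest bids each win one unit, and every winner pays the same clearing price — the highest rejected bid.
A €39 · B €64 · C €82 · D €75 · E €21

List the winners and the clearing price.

C, D; each pays €64

Bids ranked high→low: 82 (C), 75 (D), 64 (B), 39 (A), …
Top 2: C, D.
First losing bid is B's €64, which sets the uniform price.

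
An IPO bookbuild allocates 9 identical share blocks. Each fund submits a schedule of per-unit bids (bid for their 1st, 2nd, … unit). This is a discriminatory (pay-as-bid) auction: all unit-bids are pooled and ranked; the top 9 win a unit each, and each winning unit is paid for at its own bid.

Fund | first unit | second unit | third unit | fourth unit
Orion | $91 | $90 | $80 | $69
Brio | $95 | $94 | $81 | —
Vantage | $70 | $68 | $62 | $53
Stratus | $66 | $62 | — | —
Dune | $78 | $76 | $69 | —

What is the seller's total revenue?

Pooled unit-bids ranked (top 9): 95 (Brio-1), 94 (Brio-2), 91 (Orion-1), 90 (Orion-2), 81 (Brio-3), 80 (Orion-3), 78 (Dune-1), 76 (Dune-2), 70 (Vantage-1)
Next rejected bid: $69 (not a price — pay-as-bid).
Each winning unit pays its own bid.
Revenue = 95 + 94 + 91 + 90 + 81 + 80 + 78 + 76 + 70 = $755.

Total revenue: $755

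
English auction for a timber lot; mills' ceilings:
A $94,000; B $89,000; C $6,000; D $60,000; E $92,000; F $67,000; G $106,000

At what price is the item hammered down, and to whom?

Limits ranked: 106,000 (G) > 94,000 (A) > 92,000 (E) > 89,000 (B) > 67,000 (F) > 60,000 (D) > …
Once the price passes $94,000, only G is left; the hammer falls at A's limit of $94,000.

G wins at $94,000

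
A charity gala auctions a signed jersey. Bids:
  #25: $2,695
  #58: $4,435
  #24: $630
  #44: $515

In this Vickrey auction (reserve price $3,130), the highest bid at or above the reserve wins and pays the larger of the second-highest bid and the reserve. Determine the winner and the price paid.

#58 pays $3,130

Vickrey auction (reserve price $3,130): the highest bid at or above the reserve wins and pays the larger of the second-highest bid and the reserve.
Bids in order: 4,435 (#58) > 2,695 (#25) > 630 (#24) > 515 (#44)
Highest eligible bid: #58 at $4,435.
max(second-highest $2,695, reserve $3,130) = $3,130.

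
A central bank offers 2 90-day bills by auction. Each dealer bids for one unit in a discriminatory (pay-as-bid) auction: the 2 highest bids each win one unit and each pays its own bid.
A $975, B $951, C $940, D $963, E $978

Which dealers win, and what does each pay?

E $978, A $975

Sorting: 978 (E), 975 (A), 963 (D), 951 (B), …
Winners (2 units): E, A.
Each winner pays its own bid: E $978, A $975.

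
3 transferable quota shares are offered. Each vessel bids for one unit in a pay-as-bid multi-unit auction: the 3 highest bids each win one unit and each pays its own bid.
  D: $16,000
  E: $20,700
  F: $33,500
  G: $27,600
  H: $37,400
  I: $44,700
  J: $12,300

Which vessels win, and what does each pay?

I $44,700, H $37,400, F $33,500

Bids ranked high→low: 44,700 (I), 37,400 (H), 33,500 (F), 27,600 (G), 20,700 (E), …
The 3 highest are I, H, F.
Each winner pays its own bid: I $44,700, H $37,400, F $33,500.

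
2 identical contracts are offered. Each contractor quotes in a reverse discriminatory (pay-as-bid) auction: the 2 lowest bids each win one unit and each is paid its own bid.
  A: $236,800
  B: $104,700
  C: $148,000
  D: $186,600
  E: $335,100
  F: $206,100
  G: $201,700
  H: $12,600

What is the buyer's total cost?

Ordering the bids: 12,600 (H), 104,700 (B), 148,000 (C), 186,600 (D), …
The 2 lowest are H, B.
Total cost = 12,600 + 104,700 = $117,300.

Total cost: $117,300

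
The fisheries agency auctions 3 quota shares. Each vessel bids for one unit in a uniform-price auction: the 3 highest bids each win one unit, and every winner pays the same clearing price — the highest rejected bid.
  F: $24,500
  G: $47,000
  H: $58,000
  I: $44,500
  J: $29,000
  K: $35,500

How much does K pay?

Ordering the bids: 58,000 (H), 47,000 (G), 44,500 (I), 35,500 (K), 29,000 (J), …
The 3 highest are H, G, I.
Clearing price = highest rejected bid = $35,500.
K does not win → pays $0.

K pays $0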